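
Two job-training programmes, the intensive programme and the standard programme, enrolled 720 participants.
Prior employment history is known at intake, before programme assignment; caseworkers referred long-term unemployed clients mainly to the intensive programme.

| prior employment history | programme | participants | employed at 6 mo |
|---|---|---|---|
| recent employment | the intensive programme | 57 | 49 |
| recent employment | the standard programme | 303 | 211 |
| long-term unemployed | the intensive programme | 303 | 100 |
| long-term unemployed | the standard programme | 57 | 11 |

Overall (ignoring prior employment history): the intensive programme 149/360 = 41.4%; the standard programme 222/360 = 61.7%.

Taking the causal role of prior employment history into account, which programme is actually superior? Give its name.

the intensive programme

The stratified and pooled comparisons disagree (the intensive programme wins within each prior employment history; the standard programme wins overall), so the answer turns on the causal role of prior employment history.
Prior employment history differs across programmes for reasons unrelated to any effect of the programme itself, and it separately predicts the outcome — a classic confounder. We must compare within prior employment history levels.
Within each level — recent employment: 86.0% vs 69.6%; long-term unemployed: 33.0% vs 19.3% — the intensive programme is higher every time.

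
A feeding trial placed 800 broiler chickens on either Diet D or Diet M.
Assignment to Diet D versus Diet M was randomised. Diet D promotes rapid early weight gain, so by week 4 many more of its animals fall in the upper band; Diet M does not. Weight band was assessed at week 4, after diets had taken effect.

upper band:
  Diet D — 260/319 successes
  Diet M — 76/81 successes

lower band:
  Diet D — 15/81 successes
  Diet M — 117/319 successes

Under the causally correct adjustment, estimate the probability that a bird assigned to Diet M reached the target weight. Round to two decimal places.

0.48

Because the diet influences week-4 weight band, week-4 weight band is a post-treatment mediator, not a confounder. Stratifying on it would bias the estimate; the causal effect is the crude pooled difference.
So P(outcome | do(Diet M)) is just the pooled rate for Diet M: 193/400 = 0.482.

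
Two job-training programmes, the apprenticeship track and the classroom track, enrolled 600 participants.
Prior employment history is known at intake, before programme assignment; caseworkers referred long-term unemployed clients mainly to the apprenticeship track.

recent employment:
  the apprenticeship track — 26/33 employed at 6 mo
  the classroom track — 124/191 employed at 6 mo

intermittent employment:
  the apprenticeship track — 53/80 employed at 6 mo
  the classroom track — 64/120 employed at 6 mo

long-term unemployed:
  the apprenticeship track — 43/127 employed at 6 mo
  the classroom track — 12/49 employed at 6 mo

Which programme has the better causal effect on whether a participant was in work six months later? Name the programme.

the apprenticeship track

The imbalance in prior employment history arose from how participants were allocated, not from anything the programme did; and prior employment history independently affects the outcome. The pooled gap is confounded — condition on prior employment history.
Within each level — recent employment: 78.8% vs 64.9%; intermittent employment: 66.2% vs 53.3%; long-term unemployed: 33.9% vs 24.5% — the apprenticeship track is higher every time.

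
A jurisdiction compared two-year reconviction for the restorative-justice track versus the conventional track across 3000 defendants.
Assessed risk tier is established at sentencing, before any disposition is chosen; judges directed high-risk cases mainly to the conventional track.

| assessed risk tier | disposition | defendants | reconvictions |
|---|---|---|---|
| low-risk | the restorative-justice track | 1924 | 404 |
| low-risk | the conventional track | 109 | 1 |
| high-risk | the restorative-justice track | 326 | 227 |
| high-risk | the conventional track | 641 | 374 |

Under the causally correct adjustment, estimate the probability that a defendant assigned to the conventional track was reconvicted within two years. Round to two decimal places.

The assessed risk tier-specific comparison favours the conventional track throughout, but the pooled figures favour the restorative-justice track. The question is whether to condition on assessed risk tier.
Assessed risk tier satisfies the back-door criterion: it is not a descendant of the disposition, and it blocks the spurious path from disposition to outcome. Adjusting for it (i.e., using the within-assessed risk tier rates) gives the causal effect.
Standardising the conventional track to the population assessed risk tier mix: 0.678·1/109 + 0.322·374/641 = 0.194.

0.19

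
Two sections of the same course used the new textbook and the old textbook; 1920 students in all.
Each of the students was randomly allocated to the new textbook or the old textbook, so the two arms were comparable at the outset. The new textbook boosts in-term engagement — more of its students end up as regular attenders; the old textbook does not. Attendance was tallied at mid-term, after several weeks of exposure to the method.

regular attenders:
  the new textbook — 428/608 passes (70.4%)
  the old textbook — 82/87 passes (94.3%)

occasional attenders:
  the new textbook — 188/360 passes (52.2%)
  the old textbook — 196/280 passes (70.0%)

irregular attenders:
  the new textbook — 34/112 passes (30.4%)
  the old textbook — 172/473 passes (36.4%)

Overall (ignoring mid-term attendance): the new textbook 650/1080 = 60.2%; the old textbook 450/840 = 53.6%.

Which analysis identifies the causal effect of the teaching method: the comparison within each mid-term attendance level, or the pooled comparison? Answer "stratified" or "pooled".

pooled

Stratifying would compare teaching methods among students the teaching methods themselves sorted into mid-term attendance groups — a form of selection on an intermediate. The unconditioned pooled rates give the total causal effect.
Pooled: the new textbook 60.2% vs the old textbook 53.6%; the new textbook is higher overall.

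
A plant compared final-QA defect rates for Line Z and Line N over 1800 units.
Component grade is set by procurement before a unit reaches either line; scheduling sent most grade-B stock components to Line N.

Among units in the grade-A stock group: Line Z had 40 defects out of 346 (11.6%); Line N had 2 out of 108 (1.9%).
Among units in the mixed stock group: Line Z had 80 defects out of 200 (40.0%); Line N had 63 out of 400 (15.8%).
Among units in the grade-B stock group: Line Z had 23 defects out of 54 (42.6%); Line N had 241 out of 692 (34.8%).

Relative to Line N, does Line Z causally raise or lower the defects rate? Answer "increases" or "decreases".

Nothing the line does changes component grade; the imbalance is an allocation artefact. With component grade also predicting the outcome, the pooled figure is confounded, and the within-stratum comparison is the causal one.
Within each level — grade-A stock: 11.6% vs 1.9%; mixed stock: 40.0% vs 15.8%; grade-B stock: 42.6% vs 34.8% — Line N is lower every time.

increases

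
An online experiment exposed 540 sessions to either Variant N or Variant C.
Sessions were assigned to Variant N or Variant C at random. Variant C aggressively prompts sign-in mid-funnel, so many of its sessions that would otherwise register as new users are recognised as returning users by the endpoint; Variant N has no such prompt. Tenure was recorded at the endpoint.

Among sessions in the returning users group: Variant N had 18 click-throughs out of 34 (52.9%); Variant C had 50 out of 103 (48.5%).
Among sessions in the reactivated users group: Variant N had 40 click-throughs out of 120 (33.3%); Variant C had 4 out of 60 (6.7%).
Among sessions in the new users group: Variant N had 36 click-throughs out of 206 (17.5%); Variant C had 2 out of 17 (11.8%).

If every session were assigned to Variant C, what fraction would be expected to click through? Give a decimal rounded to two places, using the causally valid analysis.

The distribution of user tenure is itself part of what the variant does — it is an intermediate outcome. Holding it fixed would remove that part of the effect; the total effect is the pooled difference.
So P(outcome | do(Variant C)) is just the pooled rate for Variant C: 56/180 = 0.311.

0.31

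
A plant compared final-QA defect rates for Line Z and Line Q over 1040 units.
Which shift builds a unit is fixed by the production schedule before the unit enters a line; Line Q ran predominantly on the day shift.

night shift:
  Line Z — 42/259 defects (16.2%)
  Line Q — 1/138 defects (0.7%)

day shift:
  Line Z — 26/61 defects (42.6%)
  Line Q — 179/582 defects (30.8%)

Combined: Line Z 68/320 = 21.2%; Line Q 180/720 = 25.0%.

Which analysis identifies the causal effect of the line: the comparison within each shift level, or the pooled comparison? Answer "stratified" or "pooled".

The stratified and pooled comparisons disagree (Line Q wins within each shift; Line Z wins overall), so the answer turns on the causal role of shift.
Shift is set before the line has any effect — it is not caused by the line — and it independently drives the outcome. That makes it a confounder, so the causal comparison is within shift levels.
Within each level — night shift: 16.2% vs 0.7%; day shift: 42.6% vs 30.8% — Line Q is lower every time.

stratified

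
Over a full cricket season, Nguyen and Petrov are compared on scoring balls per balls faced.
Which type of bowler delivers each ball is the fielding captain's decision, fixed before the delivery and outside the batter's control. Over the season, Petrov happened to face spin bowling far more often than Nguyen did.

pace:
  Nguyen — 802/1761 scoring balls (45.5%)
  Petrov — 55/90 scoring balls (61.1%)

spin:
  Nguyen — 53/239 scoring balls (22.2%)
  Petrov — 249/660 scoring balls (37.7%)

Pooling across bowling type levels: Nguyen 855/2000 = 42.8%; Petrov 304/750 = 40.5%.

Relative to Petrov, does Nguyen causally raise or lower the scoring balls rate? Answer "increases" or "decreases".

decreases

The stratified and pooled comparisons disagree (Petrov wins within each bowling type; Nguyen wins overall), so the answer turns on the causal role of bowling type.
Bowling type satisfies the back-door criterion: it is not a descendant of the player, and it blocks the spurious path from player to outcome. Adjusting for it (i.e., using the within-bowling type rates) gives the causal effect.
Within each level — pace: 45.5% vs 61.1%; spin: 22.2% vs 37.7% — Petrov is higher every time.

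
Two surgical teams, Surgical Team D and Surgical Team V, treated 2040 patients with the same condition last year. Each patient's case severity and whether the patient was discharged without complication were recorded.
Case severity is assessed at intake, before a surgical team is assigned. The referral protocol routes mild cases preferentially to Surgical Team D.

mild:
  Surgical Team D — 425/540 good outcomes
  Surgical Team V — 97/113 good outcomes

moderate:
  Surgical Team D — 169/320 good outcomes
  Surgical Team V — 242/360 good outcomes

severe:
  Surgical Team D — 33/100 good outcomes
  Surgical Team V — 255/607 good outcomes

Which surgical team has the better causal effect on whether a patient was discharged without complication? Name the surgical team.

The imbalance in case severity arose from how patients were allocated, not from anything the surgical team did; and case severity independently affects the outcome. The pooled gap is confounded — condition on case severity.
Within each level — mild: 78.7% vs 85.8%; moderate: 52.8% vs 67.2%; severe: 33.0% vs 42.0% — Surgical Team V is higher every time.

Surgical Team V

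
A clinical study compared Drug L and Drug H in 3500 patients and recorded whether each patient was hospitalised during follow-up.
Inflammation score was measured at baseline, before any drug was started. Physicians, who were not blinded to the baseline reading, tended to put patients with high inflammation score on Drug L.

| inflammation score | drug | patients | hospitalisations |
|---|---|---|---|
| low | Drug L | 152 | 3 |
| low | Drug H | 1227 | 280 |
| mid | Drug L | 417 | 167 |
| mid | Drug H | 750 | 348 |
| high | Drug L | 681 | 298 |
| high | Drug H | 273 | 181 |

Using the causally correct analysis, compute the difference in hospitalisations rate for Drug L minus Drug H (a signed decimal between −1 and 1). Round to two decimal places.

The inflammation score-specific comparison favours Drug L throughout, but the pooled figures favour Drug H. The question is whether to condition on inflammation score.
Nothing the drug does changes inflammation score; the imbalance is an allocation artefact. With inflammation score also predicting the outcome, the pooled figure is confounded, and the within-stratum comparison is the causal one.
Adjusting over the population distribution of inflammation score: 0.394·(0.020−0.228) + 0.333·(0.400−0.464) + 0.273·(0.438−0.663) = -0.165.

-0.16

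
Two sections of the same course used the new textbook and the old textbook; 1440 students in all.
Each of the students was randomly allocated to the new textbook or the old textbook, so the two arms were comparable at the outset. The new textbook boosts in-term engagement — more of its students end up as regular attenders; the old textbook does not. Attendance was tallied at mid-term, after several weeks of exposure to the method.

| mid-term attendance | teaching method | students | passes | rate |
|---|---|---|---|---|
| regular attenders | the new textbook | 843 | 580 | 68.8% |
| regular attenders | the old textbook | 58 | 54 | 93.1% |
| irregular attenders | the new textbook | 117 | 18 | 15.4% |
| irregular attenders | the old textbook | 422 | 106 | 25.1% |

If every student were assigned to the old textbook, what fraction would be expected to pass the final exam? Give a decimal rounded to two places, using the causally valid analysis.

the old textbook is higher inside every mid-term attendance stratum but the new textbook is higher in aggregate. Whether to stratify depends on how mid-term attendance relates to the teaching method.
Mid-term attendance is recorded after the teaching method and is itself shifted by it — it sits on the causal path from teaching method to outcome. Conditioning on a mediator would strip out part of the effect we want; the pooled comparison gives the total causal effect.
So P(outcome | do(the old textbook)) is just the pooled rate for the old textbook: 160/480 = 0.333.

0.33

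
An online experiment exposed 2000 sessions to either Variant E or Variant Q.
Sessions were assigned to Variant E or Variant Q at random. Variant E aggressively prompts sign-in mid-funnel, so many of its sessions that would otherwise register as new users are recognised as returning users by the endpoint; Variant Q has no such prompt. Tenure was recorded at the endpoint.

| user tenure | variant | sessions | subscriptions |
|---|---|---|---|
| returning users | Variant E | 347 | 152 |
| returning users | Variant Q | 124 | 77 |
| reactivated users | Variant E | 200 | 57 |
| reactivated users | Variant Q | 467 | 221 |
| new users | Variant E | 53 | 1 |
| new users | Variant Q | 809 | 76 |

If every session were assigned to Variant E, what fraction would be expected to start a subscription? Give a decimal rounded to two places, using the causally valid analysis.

Because the variant influences user tenure, user tenure is a post-treatment mediator, not a confounder. Stratifying on it would bias the estimate; the causal effect is the crude pooled difference.
So P(outcome | do(Variant E)) is just the pooled rate for Variant E: 210/600 = 0.350.

0.35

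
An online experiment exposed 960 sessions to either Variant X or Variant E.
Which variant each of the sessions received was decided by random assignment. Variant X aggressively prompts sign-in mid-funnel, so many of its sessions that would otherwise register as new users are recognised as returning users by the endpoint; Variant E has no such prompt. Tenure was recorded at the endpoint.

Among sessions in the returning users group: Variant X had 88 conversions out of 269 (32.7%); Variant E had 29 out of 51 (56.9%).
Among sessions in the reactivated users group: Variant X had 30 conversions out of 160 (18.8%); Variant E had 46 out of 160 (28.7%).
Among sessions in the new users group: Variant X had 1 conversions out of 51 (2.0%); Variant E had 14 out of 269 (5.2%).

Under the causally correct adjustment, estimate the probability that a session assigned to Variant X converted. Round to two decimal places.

The stratified and pooled comparisons disagree (Variant E wins within each user tenure; Variant X wins overall), so the answer turns on the causal role of user tenure.
User tenure here is a post-treatment variable shaped by the variant; conditioning on it would introduce bias rather than remove it. The overall comparison is the causal one.
So P(outcome | do(Variant X)) is just the pooled rate for Variant X: 119/480 = 0.248.

0.25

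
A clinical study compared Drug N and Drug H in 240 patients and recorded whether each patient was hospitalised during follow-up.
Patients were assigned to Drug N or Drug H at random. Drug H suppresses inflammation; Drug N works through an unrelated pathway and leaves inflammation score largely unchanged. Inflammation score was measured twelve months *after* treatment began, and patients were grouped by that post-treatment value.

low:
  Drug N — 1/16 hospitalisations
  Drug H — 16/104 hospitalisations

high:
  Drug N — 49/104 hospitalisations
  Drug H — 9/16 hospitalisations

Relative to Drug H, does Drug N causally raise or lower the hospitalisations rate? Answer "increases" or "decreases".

Drug N is lower inside every inflammation score stratum but Drug H is lower in aggregate. Whether to stratify depends on how inflammation score relates to the drug.
Inflammation score lies on the pathway drug → inflammation score → outcome, so adjusting for it blocks the indirect effect. For the total causal effect of drug, use the unadjusted pooled rates.
Pooled: Drug N 41.7% vs Drug H 20.8%; Drug H is lower overall.

increases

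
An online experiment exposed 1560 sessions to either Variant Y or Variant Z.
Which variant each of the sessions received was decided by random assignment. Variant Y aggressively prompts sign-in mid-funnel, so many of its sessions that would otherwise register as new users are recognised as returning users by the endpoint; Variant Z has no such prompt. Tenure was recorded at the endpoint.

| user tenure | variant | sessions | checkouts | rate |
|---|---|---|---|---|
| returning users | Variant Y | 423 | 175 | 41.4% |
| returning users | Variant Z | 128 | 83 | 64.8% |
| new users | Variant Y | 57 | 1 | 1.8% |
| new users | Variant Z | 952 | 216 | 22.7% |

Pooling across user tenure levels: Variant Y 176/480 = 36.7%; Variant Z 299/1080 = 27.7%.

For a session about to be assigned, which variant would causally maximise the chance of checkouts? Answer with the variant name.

Variant Z is higher inside every user tenure stratum but Variant Y is higher in aggregate. Whether to stratify depends on how user tenure relates to the variant.
User tenure is downstream of the variant. One should not condition on a consequence of treatment, so the overall rates are the right comparison.
Pooled: Variant Y 36.7% vs Variant Z 27.7%; Variant Y is higher overall.

Variant Y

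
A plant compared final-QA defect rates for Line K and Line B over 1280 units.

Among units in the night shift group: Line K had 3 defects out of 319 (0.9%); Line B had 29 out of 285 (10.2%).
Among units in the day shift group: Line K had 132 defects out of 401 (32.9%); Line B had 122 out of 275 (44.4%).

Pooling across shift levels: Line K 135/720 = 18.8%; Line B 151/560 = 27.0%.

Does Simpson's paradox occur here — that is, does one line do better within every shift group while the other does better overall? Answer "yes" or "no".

Within each shift level (night shift 0.9% vs 10.2%; day shift 32.9% vs 44.4%), Line K has the lower rate every time. Pooled: 18.8% vs 27.0% — Line K has the lower rate overall. They agree.

no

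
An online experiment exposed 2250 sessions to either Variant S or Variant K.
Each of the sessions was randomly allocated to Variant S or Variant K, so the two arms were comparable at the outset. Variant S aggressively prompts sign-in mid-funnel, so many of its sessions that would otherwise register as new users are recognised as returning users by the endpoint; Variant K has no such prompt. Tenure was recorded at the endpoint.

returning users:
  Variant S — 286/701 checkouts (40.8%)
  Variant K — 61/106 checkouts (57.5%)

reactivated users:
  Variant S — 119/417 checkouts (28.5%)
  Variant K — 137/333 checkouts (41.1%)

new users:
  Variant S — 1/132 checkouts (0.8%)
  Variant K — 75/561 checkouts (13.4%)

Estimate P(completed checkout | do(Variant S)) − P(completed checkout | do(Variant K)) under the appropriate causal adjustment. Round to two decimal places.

User tenure lies on the pathway variant → user tenure → outcome, so adjusting for it blocks the indirect effect. For the total causal effect of variant, use the unadjusted pooled rates.
The causal difference is the pooled difference: 0.325 − 0.273 = +0.052.

+0.05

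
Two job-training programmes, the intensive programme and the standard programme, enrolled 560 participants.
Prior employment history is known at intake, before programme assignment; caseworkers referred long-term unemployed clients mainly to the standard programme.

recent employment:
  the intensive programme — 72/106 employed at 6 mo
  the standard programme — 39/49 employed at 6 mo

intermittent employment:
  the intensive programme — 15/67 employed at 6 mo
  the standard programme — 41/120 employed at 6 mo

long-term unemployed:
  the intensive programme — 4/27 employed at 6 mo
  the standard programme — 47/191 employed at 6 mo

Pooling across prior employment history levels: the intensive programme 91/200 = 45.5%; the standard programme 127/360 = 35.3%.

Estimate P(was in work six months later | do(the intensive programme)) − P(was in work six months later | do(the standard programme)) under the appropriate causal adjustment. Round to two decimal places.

The imbalance in prior employment history arose from how participants were allocated, not from anything the programme did; and prior employment history independently affects the outcome. The pooled gap is confounded — condition on prior employment history.
Adjusting over the population distribution of prior employment history: 0.277·(0.679−0.796) + 0.334·(0.224−0.342) + 0.389·(0.148−0.246) = -0.110.

-0.11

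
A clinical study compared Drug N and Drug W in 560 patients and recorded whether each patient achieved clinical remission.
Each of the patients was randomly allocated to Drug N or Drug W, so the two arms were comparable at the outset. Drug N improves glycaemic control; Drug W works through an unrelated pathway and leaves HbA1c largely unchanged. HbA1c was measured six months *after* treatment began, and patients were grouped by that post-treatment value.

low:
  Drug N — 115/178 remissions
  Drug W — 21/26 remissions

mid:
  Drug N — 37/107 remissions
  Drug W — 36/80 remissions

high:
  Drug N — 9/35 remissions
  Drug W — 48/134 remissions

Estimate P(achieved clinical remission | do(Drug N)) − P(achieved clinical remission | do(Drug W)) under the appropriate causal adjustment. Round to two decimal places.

Drug W is higher inside every HbA1c stratum but Drug N is higher in aggregate. Whether to stratify depends on how HbA1c relates to the drug.
Stratifying would compare drugs among patients the drugs themselves sorted into HbA1c groups — a form of selection on an intermediate. The unconditioned pooled rates give the total causal effect.
The causal difference is the pooled difference: 0.503 − 0.438 = +0.066.

+0.07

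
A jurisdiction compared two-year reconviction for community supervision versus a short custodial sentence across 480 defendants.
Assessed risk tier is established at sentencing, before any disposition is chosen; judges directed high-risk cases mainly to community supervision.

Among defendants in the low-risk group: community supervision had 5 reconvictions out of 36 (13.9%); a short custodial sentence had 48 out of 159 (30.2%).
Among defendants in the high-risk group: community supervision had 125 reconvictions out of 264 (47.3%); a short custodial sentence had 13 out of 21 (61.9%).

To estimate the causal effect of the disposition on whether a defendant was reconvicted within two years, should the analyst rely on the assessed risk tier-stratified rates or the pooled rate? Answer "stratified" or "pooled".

The assessed risk tier-specific comparison favours community supervision throughout, but the pooled figures favour a short custodial sentence. The question is whether to condition on assessed risk tier.
Assessed risk tier satisfies the back-door criterion: it is not a descendant of the disposition, and it blocks the spurious path from disposition to outcome. Adjusting for it (i.e., using the within-assessed risk tier rates) gives the causal effect.
Within each level — low-risk: 13.9% vs 30.2%; high-risk: 47.3% vs 61.9% — community supervision is lower every time.

stratified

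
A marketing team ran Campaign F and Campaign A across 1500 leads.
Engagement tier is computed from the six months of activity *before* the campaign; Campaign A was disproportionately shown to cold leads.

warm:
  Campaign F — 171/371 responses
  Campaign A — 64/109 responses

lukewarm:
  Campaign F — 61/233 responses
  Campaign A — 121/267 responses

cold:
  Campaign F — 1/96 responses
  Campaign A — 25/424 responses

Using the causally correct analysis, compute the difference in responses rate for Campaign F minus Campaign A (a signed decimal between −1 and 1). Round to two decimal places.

The stratified and pooled comparisons disagree (Campaign A wins within each engagement tier; Campaign F wins overall), so the answer turns on the causal role of engagement tier.
Since engagement tier is a pre-existing factor (not a product of the campaign) and it affects the outcome on its own, it is a confounder. The stratified rates, not the pooled rate, identify the causal effect.
Adjusting over the population distribution of engagement tier: 0.320·(0.461−0.587) + 0.333·(0.262−0.453) + 0.347·(0.010−0.059) = -0.121.

-0.12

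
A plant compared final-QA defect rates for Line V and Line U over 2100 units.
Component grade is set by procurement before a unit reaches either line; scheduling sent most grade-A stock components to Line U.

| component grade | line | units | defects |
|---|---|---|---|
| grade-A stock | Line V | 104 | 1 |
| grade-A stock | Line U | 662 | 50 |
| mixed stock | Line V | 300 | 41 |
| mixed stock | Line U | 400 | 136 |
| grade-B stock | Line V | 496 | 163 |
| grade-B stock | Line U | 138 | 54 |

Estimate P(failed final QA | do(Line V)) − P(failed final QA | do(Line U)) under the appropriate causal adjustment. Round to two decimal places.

-0.11

The stratified and pooled comparisons disagree (Line V wins within each component grade; Line U wins overall), so the answer turns on the causal role of component grade.
Component grade differs across lines for reasons unrelated to any effect of the line itself, and it separately predicts the outcome — a classic confounder. We must compare within component grade levels.
Adjusting over the population distribution of component grade: 0.365·(0.010−0.076) + 0.333·(0.137−0.340) + 0.302·(0.329−0.391) = -0.111.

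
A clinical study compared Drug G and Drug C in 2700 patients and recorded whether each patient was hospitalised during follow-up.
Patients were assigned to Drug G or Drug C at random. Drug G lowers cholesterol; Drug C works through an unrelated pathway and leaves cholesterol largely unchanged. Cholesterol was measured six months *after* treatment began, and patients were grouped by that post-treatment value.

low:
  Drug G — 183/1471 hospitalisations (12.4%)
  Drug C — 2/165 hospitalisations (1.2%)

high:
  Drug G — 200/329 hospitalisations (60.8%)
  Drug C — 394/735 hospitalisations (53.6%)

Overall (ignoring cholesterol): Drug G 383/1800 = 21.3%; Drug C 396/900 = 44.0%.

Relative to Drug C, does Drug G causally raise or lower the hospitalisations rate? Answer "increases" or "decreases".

Drug C is lower inside every cholesterol stratum but Drug G is lower in aggregate. Whether to stratify depends on how cholesterol relates to the drug.
Stratifying would compare drugs among patients the drugs themselves sorted into cholesterol groups — a form of selection on an intermediate. The unconditioned pooled rates give the total causal effect.
Pooled: Drug G 21.3% vs Drug C 44.0%; Drug G is lower overall.

decreases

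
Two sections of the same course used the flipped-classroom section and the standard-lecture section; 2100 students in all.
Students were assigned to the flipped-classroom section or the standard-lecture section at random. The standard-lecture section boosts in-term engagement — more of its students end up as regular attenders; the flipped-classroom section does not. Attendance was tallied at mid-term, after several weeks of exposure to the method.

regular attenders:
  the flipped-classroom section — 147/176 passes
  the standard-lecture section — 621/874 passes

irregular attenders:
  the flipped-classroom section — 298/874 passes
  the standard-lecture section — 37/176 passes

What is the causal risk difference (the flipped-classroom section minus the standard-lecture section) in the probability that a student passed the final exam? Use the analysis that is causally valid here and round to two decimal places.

The mid-term attendance-specific comparison favours the flipped-classroom section throughout, but the pooled figures favour the standard-lecture section. The question is whether to condition on mid-term attendance.
The distribution of mid-term attendance is itself part of what the teaching method does — it is an intermediate outcome. Holding it fixed would remove that part of the effect; the total effect is the pooled difference.
The causal difference is the pooled difference: 0.424 − 0.627 = -0.203.

-0.20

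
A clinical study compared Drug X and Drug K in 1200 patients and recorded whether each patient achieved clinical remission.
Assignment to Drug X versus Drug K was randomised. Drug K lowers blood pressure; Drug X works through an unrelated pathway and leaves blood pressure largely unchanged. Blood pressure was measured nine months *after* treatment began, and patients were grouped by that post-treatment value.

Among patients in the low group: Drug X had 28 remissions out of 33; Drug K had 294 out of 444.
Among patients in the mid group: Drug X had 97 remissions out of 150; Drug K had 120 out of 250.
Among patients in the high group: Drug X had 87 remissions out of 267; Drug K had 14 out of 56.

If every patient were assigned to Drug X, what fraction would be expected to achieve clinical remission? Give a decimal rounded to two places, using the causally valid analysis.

0.47

Within every blood pressure level Drug X has the higher rate, yet pooled Drug K does — Simpson's reversal.
Because the drug influences blood pressure, blood pressure is a post-treatment mediator, not a confounder. Stratifying on it would bias the estimate; the causal effect is the crude pooled difference.
So P(outcome | do(Drug X)) is just the pooled rate for Drug X: 212/450 = 0.471.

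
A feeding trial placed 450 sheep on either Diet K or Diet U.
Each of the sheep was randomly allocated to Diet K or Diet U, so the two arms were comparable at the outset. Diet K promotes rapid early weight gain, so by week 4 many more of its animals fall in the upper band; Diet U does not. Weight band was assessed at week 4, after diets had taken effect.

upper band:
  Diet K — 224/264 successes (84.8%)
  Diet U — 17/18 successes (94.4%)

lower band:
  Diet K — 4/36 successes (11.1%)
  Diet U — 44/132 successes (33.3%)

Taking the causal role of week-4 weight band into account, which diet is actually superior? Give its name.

The stratified and pooled comparisons disagree (Diet U wins within each week-4 weight band; Diet K wins overall), so the answer turns on the causal role of week-4 weight band.
Week-4 weight band here is a post-treatment variable shaped by the diet; conditioning on it would introduce bias rather than remove it. The overall comparison is the causal one.
Pooled: Diet K 76.0% vs Diet U 40.7%; Diet K is higher overall.

Diet K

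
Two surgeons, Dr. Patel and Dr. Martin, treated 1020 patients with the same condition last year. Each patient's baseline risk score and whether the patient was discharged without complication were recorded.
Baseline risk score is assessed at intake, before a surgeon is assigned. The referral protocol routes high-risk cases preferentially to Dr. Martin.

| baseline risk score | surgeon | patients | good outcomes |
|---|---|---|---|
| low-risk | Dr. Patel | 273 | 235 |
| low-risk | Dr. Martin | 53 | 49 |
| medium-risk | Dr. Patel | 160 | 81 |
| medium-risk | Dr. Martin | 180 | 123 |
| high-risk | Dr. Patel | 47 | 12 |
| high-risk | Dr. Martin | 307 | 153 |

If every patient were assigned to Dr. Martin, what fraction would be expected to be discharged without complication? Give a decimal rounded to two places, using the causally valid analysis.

0.70

Baseline risk score satisfies the back-door criterion: it is not a descendant of the surgeon, and it blocks the spurious path from surgeon to outcome. Adjusting for it (i.e., using the within-baseline risk score rates) gives the causal effect.
Standardising Dr. Martin to the population baseline risk score mix: 0.320·49/53 + 0.333·123/180 + 0.347·153/307 = 0.696.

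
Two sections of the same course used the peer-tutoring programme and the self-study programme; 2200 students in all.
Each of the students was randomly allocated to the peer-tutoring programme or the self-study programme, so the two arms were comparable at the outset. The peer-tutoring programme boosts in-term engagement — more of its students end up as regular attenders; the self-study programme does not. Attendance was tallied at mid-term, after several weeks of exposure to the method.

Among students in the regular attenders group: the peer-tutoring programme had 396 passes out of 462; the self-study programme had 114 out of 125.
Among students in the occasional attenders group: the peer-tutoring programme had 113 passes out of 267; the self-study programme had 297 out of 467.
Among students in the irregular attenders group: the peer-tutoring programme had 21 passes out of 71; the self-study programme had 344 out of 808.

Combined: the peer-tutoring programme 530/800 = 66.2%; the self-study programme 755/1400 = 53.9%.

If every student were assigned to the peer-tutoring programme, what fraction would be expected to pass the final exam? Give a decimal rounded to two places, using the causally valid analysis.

0.66

Mid-term attendance lies on the pathway teaching method → mid-term attendance → outcome, so adjusting for it blocks the indirect effect. For the total causal effect of teaching method, use the unadjusted pooled rates.
So P(outcome | do(the peer-tutoring programme)) is just the pooled rate for the peer-tutoring programme: 530/800 = 0.662.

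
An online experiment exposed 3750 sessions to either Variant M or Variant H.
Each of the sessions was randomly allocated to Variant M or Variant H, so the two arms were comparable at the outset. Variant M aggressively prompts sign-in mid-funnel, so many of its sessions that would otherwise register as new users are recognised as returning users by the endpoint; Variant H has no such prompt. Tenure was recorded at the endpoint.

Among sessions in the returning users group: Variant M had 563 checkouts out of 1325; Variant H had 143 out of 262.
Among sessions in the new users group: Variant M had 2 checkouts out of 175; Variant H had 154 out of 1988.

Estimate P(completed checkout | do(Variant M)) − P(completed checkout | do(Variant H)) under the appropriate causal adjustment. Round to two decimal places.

The stratified and pooled comparisons disagree (Variant H wins within each user tenure; Variant M wins overall), so the answer turns on the causal role of user tenure.
User tenure here is a post-treatment variable shaped by the variant; conditioning on it would introduce bias rather than remove it. The overall comparison is the causal one.
The causal difference is the pooled difference: 0.377 − 0.132 = +0.245.

+0.24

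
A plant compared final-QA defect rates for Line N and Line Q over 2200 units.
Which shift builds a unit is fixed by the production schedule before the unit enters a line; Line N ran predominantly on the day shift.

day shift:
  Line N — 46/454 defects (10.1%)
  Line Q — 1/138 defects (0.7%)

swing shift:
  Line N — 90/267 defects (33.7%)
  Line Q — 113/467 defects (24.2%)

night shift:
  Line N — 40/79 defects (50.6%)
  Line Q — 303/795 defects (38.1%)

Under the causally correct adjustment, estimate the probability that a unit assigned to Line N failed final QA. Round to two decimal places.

0.34

Since shift is a pre-existing factor (not a product of the line) and it affects the outcome on its own, it is a confounder. The stratified rates, not the pooled rate, identify the causal effect.
Standardising Line N to the population shift mix: 0.269·46/454 + 0.334·90/267 + 0.397·40/79 = 0.341.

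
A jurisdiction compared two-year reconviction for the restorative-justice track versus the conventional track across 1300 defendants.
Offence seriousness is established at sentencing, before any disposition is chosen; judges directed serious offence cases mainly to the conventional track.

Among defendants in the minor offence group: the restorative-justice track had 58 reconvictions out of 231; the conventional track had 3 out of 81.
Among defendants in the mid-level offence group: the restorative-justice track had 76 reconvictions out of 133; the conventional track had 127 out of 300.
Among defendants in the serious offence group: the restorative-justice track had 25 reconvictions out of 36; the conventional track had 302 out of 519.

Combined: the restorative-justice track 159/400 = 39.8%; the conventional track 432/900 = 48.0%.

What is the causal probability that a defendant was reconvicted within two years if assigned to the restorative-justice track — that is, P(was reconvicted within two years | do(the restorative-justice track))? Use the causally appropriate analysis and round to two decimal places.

Nothing the disposition does changes offence seriousness; the imbalance is an allocation artefact. With offence seriousness also predicting the outcome, the pooled figure is confounded, and the within-stratum comparison is the causal one.
Standardising the restorative-justice track to the population offence seriousness mix: 0.240·58/231 + 0.333·76/133 + 0.427·25/36 = 0.547.

0.55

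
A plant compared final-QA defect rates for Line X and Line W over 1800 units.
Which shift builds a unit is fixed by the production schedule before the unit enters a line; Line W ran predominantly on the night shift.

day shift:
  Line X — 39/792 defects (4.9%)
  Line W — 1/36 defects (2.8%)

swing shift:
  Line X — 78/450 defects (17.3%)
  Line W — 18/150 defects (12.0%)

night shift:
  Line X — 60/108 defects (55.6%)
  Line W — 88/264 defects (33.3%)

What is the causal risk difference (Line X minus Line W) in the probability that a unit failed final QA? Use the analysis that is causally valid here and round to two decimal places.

Shift is set before the line has any effect — it is not caused by the line — and it independently drives the outcome. That makes it a confounder, so the causal comparison is within shift levels.
Adjusting over the population distribution of shift: 0.460·(0.049−0.028) + 0.333·(0.173−0.120) + 0.207·(0.556−0.333) = +0.074.

+0.07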